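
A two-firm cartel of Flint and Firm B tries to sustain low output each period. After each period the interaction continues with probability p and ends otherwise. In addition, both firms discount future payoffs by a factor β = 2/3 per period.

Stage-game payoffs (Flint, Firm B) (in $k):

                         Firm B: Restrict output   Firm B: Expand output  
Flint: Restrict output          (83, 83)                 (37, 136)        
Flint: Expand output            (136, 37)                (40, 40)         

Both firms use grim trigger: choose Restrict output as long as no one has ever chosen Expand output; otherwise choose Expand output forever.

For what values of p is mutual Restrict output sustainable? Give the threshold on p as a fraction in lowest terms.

Expected continuation weight on next period's payoff is β·p = 2/3·p, which plays the role of the discount factor.
Cooperation requires 2/3·p ≥ (136−83)/(136−40) = 53/96, hence p ≥ 53/64.

53/64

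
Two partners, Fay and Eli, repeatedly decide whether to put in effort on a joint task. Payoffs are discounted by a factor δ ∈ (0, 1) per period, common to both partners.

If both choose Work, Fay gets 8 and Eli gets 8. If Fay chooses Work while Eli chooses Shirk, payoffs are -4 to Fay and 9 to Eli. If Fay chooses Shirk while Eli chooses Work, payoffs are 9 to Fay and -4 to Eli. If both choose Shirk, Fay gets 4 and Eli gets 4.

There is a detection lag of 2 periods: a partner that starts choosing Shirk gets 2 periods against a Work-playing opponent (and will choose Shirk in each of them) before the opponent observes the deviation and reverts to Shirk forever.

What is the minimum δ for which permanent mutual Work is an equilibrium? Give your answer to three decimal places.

Deviating for the 2 undetected periods gains 9−8 = 1 per period over cooperation, then loses 8−4 = 4 per period forever once punishment starts.
Gain: 1(1 + δ + … + δ^1); loss: 4·δ^2/(1−δ).
No profitable deviation ⇔ 1(1−δ^2) ≤ 4·δ^2, i.e. δ^2 ≥ 1/(1+4) = 1/5.
Hence δ ≥ (1/5)^(1/2) ≈ 0.447.

0.447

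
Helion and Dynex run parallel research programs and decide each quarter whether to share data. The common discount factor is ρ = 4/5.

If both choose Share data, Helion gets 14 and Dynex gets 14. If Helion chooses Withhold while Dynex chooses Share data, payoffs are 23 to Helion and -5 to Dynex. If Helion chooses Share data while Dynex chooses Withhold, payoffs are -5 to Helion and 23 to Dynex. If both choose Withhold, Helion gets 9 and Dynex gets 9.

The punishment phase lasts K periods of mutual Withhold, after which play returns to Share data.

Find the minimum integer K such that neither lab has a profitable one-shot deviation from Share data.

3

IC: ρ(1−ρ^K)/(1−ρ) ≥ (23−14)/(14−9) = 9/5.
With ρ = 4/5: need 1 − ρ^K ≥ 9/5·(1−4/5)/(4/5), i.e. ρ^K ≤ 0.5500.
Since (4/5)^2 = 0.6400 and (4/5)^3 = 0.5120, the smallest such K is 3.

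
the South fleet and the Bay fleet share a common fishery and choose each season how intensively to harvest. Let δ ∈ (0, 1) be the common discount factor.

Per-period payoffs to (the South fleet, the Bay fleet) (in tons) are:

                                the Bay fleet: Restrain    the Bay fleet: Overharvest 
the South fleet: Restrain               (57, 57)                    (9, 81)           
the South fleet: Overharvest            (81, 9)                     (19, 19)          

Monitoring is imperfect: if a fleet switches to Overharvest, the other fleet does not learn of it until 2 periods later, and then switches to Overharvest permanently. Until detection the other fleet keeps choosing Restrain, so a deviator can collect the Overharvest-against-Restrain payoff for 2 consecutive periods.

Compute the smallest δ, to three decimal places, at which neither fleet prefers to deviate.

Deviating for the 2 undetected periods gains 81−57 = 24 per period over cooperation, then loses 57−19 = 38 per period forever once punishment starts.
Gain: 24(1 + δ + … + δ^1); loss: 38·δ^2/(1−δ).
No profitable deviation ⇔ 24(1−δ^2) ≤ 38·δ^2, i.e. δ^2 ≥ 24/(24+38) = 12/31.
Hence δ ≥ (12/31)^(1/2) ≈ 0.622.

0.622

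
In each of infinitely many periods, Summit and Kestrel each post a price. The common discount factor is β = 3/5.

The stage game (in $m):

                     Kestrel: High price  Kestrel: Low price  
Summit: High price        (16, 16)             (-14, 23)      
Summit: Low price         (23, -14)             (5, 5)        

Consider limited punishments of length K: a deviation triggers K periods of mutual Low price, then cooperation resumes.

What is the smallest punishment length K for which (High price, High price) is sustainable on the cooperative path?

2

No profitable deviation requires (16−5)(β+…+β^K) ≥ 23−16, i.e. β+…+β^K ≥ 7/11 ≈ 0.6364.
With β = 3/5, the partial sums are K=1: 0.6000, K=2: 0.9600.
K = 2 is the first length at which the sum reaches 0.6364.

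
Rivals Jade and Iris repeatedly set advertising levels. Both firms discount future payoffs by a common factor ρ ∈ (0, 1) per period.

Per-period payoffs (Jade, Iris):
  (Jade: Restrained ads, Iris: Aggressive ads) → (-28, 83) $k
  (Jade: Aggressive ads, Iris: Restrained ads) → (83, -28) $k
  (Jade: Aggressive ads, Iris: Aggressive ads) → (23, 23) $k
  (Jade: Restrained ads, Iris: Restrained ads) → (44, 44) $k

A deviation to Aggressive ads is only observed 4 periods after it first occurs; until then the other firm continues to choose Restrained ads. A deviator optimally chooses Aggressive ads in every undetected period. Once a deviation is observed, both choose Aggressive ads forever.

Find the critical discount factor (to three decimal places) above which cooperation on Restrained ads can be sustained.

0.898

Deviating for the 4 undetected periods gains 83−44 = 39 per period over cooperation, then loses 44−23 = 21 per period forever once punishment starts.
Gain: 39(1 + ρ + … + ρ^3); loss: 21·ρ^4/(1−ρ).
No profitable deviation ⇔ 39(1−ρ^4) ≤ 21·ρ^4, i.e. ρ^4 ≥ 39/(39+21) = 13/20.
Hence ρ ≥ (13/20)^(1/4) ≈ 0.898.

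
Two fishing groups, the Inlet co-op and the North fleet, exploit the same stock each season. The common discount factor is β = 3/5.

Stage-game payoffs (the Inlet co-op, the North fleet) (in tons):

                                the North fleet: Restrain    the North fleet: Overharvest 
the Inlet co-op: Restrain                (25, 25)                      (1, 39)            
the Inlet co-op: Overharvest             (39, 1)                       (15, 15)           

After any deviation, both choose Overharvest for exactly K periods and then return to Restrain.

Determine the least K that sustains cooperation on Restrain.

6

IC: β(1−β^K)/(1−β) ≥ (39−25)/(25−15) = 7/5.
With β = 3/5: need 1 − β^K ≥ 7/5·(1−3/5)/(3/5), i.e. β^K ≤ 0.0667.
Since (3/5)^5 = 0.0778 and (3/5)^6 = 0.0467, the smallest such K is 6.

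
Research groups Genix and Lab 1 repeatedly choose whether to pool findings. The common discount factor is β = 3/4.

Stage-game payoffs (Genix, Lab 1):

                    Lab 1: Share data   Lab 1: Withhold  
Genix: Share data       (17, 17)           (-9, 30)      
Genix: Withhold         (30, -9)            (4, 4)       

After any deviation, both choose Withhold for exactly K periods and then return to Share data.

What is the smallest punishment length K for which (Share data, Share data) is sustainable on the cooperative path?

IC: β(1−β^K)/(1−β) ≥ (30−17)/(17−4) = 1.
With β = 3/4: need 1 − β^K ≥ 1·(1−3/4)/(3/4), i.e. β^K ≤ 0.6667.
Since (3/4)^1 = 0.7500 and (3/4)^2 = 0.5625, the smallest such K is 2.

2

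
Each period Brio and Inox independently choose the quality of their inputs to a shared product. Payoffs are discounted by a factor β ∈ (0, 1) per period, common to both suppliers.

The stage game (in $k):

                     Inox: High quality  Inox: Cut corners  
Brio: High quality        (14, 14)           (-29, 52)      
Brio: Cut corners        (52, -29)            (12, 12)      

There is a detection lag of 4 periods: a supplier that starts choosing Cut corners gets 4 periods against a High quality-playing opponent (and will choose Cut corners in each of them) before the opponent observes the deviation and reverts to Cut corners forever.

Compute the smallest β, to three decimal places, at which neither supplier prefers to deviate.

Deviating for the 4 undetected periods gains 52−14 = 38 per period over cooperation, then loses 14−12 = 2 per period forever once punishment starts.
Gain: 38(1 + β + … + β^3); loss: 2·β^4/(1−β).
No profitable deviation ⇔ 38(1−β^4) ≤ 2·β^4, i.e. β^4 ≥ 38/(38+2) = 19/20.
Hence β ≥ (19/20)^(1/4) ≈ 0.987.

0.987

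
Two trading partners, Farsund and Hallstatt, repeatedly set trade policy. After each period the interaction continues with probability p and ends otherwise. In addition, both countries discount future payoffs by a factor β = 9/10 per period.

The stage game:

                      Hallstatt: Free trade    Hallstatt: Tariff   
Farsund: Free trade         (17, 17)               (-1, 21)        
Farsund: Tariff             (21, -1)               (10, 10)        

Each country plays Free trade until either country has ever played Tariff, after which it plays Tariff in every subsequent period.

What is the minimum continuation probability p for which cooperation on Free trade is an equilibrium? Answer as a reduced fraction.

40/99

Expected continuation weight on next period's payoff is β·p = 9/10·p, which plays the role of the discount factor.
Cooperation requires 9/10·p ≥ (21−17)/(21−10) = 4/11, hence p ≥ 40/99.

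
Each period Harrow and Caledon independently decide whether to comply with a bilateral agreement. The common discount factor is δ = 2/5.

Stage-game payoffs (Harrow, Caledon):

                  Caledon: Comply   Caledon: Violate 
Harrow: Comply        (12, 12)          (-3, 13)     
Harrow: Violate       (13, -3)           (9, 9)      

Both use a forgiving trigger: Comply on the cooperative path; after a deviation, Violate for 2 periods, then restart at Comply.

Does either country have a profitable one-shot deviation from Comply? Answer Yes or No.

Comparing payoff streams over the 3 periods until play realigns: cooperate → 12(1+δ+…+δ^2); deviate → 13 + 9(δ+…+δ^2).
Cooperation is sustained iff (12−9)(δ+…+δ^2) ≥ 13−12.
δ+…+δ^2 = 2/5·(1−(2/5)^2)/(1−2/5) = 0.5600, and (13−12)/(12−9) = 0.3333.
0.5600 ≥ 0.3333, so cooperation is sustainable.

No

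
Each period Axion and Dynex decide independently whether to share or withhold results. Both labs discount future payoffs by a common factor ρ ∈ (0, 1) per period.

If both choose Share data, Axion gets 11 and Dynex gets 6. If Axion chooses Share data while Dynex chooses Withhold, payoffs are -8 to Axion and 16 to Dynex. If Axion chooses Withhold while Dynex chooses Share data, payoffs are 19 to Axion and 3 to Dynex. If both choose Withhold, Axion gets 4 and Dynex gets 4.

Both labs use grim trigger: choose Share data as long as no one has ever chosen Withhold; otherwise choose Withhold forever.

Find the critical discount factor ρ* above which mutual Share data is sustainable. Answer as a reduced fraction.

Axion: cooperation gives 11 each period; deviation gives 19 once then 4 forever.
  11/(1−ρ) ≥ 19 + 4ρ/(1−ρ) ⇒ ρ ≥ 8/15.
Dynex: cooperation gives 6 each period; deviation gives 16 once then 4 forever.
  ρ ≥ 10/12 = 5/6.
Both must hold, so the binding constraint is Dynex's: ρ ≥ 5/6.

5/6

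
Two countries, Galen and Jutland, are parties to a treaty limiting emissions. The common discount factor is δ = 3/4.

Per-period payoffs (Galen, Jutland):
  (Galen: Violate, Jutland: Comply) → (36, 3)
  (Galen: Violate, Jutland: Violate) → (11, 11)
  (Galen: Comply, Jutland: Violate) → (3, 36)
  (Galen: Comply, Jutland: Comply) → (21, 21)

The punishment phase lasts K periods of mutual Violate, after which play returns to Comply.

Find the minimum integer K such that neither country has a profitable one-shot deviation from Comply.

No profitable deviation requires (21−11)(δ+…+δ^K) ≥ 36−21, i.e. δ+…+δ^K ≥ 3/2 ≈ 1.5000.
With δ = 3/4, the partial sums are K=1: 0.7500, K=2: 1.3125, K=3: 1.7344.
K = 3 is the first length at which the sum reaches 1.5000.

3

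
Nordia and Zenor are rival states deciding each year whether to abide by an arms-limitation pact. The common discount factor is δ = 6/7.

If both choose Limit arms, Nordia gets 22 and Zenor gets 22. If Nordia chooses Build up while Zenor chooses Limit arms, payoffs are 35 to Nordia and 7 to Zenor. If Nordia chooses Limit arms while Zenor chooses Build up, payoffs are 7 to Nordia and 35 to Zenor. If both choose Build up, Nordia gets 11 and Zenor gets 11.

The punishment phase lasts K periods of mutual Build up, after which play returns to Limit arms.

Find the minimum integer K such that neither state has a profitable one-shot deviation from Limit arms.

2

Need Σ_{k=1}^{K} δ^k ≥ (35−22)/(22−11) = 1.1818 at δ = 6/7.
At K = 1 the sum is 0.8571 < 1.1818; at K = 2 it is 1.5918 ≥ 1.1818.
So the minimum punishment length is K = 2.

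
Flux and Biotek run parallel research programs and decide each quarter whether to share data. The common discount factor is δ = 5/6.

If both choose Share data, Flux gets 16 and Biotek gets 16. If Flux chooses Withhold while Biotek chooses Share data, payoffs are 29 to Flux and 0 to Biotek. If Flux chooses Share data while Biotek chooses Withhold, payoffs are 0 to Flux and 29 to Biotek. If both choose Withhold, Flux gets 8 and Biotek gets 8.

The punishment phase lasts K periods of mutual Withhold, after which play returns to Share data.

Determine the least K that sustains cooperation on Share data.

3

IC: δ(1−δ^K)/(1−δ) ≥ (29−16)/(16−8) = 13/8.
With δ = 5/6: need 1 − δ^K ≥ 13/8·(1−5/6)/(5/6), i.e. δ^K ≤ 0.6750.
Since (5/6)^2 = 0.6944 and (5/6)^3 = 0.5787, the smallest such K is 3.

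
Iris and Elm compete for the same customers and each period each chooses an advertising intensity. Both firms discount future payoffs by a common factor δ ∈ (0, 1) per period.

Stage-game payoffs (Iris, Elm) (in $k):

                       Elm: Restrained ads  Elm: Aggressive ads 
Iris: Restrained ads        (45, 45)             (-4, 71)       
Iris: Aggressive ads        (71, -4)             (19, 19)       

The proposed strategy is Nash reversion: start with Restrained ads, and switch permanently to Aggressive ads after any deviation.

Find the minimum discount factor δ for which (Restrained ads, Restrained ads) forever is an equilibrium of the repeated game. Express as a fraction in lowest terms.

1/2

Cooperation forever yields 45 each period: 45/(1−δ).
Deviating yields 71 once, then 19 forever: 71 + 19δ/(1−δ).
No profitable deviation requires 45/(1−δ) ≥ 71 + 19δ/(1−δ).
Multiplying by (1−δ): 45 ≥ 71(1−δ) + 19δ = 71 − 52δ.
So 52δ ≥ 26, i.e. δ ≥ 26/52 = 1/2.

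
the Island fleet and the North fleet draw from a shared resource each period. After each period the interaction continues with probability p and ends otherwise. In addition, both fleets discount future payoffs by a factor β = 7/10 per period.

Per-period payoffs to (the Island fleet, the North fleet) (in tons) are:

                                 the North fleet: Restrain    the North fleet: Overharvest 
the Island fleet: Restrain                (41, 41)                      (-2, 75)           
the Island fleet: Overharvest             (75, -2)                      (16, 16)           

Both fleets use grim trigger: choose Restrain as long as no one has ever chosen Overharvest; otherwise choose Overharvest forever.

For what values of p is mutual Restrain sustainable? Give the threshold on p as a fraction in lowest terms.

With continuation probability p and discount β, the effective per-period discount factor is βp.
Grim-trigger IC: βp ≥ (75−41)/(75−16) = 34/59.
So p ≥ (34/59)/(7/10) = 340/413.

340/413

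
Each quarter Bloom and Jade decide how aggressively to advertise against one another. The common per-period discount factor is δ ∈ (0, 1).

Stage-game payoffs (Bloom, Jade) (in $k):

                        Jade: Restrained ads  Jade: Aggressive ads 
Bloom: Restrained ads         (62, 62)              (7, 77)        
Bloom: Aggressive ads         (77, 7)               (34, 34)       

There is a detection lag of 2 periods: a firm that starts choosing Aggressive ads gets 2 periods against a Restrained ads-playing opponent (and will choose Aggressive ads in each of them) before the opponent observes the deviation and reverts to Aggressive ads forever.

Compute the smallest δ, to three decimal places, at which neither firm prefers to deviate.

0.591

A deviator earns 77 for 2 periods, then 34 forever; cooperating earns 62 forever. Multiplying the IC by (1−δ):
62 ≥ 77(1−δ^2) + 34δ^2, so 43·δ^2 ≥ 15 and δ^2 ≥ 15/43.
δ ≥ (15/43)^(1/2) ≈ 0.591.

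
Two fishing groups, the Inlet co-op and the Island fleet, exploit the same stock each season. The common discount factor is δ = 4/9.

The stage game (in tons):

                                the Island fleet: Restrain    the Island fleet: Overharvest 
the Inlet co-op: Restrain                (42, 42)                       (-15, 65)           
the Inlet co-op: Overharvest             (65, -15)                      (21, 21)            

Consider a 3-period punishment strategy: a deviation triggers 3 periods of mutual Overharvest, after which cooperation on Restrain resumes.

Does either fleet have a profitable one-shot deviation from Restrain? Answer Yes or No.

Yes

A one-shot deviation gives 65 now, then 21 for 3 periods, then back to 42.
Gain from deviating: (65−42) today; loss: (42−21) in each of the next 3 periods.
No-deviation condition: (42−21)(δ+…+δ^3) ≥ 65−42, i.e. δ+…+δ^3 ≥ 23/21.
At δ = 4/9: δ+…+δ^3 = 0.7298 < 1.0952.
So cooperation is not sustainable.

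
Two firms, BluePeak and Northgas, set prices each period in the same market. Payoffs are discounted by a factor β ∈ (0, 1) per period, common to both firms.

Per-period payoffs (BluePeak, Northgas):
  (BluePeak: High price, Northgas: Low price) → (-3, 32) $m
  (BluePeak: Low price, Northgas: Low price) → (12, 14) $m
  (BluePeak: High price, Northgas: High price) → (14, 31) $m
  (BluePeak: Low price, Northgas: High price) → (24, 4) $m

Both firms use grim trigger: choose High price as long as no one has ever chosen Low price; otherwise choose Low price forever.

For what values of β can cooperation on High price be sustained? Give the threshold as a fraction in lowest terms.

5/6

For BluePeak: deviation gain 24−14 = 10, per-period punishment loss 14−12 = 2. IC gives β ≥ 10/12 = 5/6.
For Northgas: gain 1, loss 17 per period, so β ≥ 1/18.
The tighter constraint is BluePeak's, so cooperation needs β ≥ 5/6.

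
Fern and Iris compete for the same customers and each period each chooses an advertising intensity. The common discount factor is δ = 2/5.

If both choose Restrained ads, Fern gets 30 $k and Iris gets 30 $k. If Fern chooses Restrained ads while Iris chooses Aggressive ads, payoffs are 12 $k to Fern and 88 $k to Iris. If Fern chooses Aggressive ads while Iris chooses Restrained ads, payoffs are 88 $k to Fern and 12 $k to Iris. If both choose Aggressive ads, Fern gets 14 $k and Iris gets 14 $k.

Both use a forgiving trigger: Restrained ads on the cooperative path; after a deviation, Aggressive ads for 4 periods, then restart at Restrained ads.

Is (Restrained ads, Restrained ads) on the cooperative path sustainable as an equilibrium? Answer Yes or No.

A one-shot deviation gives 88 now, then 14 for 4 periods, then back to 30.
Gain from deviating: (88−30) today; loss: (30−14) in each of the next 4 periods.
No-deviation condition: (30−14)(δ+…+δ^4) ≥ 88−30, i.e. δ+…+δ^4 ≥ 29/8.
At δ = 2/5: δ+…+δ^4 = 0.6496 < 3.6250.
So cooperation is not sustainable.

No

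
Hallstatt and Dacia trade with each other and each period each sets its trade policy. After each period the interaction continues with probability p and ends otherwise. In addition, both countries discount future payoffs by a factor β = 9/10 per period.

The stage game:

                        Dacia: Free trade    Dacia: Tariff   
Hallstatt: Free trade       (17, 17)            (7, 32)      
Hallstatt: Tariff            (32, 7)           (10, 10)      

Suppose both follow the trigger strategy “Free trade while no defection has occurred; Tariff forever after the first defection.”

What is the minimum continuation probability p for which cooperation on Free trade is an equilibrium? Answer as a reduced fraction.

25/33

Expected continuation weight on next period's payoff is β·p = 9/10·p, which plays the role of the discount factor.
Cooperation requires 9/10·p ≥ (32−17)/(32−10) = 15/22, hence p ≥ 25/33.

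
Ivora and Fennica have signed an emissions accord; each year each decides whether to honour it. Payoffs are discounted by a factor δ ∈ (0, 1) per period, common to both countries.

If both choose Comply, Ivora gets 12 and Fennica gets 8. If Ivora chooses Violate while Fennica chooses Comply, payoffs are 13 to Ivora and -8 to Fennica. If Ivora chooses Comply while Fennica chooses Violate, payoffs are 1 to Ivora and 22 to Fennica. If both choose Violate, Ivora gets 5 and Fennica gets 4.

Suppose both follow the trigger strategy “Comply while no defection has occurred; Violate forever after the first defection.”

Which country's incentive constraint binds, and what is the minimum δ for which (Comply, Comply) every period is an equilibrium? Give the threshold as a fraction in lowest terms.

Fennica; δ ≥ 7/9

For Ivora: deviation gain 13−12 = 1, per-period punishment loss 12−5 = 7. IC gives δ ≥ 1/8.
For Fennica: gain 14, loss 4 per period, so δ ≥ 14/18 = 7/9.
The tighter constraint is Fennica's, so cooperation needs δ ≥ 7/9.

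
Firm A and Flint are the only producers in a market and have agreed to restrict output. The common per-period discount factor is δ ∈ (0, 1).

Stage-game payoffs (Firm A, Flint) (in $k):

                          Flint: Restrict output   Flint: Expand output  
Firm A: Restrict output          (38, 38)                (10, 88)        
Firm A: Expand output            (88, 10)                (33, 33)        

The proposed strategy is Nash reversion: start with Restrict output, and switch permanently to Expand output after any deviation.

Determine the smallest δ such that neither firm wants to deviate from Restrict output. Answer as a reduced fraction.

10/11

Under grim trigger the critical discount factor is (T−C)/(T−P) with T = 88, C = 38, P = 33.
δ* = (88−38)/(88−33) = 50/55 = 10/11.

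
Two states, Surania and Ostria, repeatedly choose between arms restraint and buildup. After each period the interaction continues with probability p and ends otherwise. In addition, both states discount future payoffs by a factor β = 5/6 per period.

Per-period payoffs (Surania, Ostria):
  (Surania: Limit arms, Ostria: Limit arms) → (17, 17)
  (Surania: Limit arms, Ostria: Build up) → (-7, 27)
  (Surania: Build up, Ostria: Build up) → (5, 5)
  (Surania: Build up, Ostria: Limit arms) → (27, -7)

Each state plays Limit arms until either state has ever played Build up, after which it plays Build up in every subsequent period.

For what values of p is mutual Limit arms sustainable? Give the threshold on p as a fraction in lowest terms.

6/11

Expected continuation weight on next period's payoff is β·p = 5/6·p, which plays the role of the discount factor.
Cooperation requires 5/6·p ≥ (27−17)/(27−5) = 5/11, hence p ≥ 6/11.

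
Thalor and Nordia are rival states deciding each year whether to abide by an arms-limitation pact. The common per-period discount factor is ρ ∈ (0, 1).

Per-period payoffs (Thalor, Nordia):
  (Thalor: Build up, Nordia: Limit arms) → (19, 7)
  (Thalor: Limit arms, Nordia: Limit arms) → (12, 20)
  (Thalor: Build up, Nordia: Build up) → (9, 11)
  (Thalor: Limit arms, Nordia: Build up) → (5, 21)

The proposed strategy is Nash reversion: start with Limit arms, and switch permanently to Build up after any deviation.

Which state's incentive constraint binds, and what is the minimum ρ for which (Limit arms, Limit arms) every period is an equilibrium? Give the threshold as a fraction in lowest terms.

For Thalor: deviation gain 19−12 = 7, per-period punishment loss 12−9 = 3. IC gives ρ ≥ 7/10.
For Nordia: gain 1, loss 9 per period, so ρ ≥ 1/10.
The tighter constraint is Thalor's, so cooperation needs ρ ≥ 7/10.

Thalor; ρ ≥ 7/10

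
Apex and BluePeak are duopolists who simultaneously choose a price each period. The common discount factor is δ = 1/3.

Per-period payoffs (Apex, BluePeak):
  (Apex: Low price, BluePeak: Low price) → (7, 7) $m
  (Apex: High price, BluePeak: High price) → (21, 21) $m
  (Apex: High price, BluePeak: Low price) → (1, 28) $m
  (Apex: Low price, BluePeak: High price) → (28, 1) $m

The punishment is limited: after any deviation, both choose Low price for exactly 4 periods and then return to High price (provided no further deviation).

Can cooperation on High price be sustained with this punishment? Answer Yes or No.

No

A one-shot deviation gives 28 now, then 7 for 4 periods, then back to 21.
Gain from deviating: (28−21) today; loss: (21−7) in each of the next 4 periods.
No-deviation condition: (21−7)(δ+…+δ^4) ≥ 28−21, i.e. δ+…+δ^4 ≥ 1/2.
At δ = 1/3: δ+…+δ^4 = 0.4938 < 0.5000.
So cooperation is not sustainable.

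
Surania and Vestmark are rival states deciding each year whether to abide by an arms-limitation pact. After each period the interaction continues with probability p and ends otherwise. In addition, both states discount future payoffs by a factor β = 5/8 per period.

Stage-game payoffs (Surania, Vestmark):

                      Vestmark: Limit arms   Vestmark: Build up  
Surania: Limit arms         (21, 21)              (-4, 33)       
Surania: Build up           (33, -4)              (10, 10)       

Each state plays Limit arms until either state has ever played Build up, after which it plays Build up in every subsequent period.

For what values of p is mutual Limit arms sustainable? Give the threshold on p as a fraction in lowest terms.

With continuation probability p and discount β, the effective per-period discount factor is βp.
Grim-trigger IC: βp ≥ (33−21)/(33−10) = 12/23.
So p ≥ (12/23)/(5/8) = 96/115.

96/115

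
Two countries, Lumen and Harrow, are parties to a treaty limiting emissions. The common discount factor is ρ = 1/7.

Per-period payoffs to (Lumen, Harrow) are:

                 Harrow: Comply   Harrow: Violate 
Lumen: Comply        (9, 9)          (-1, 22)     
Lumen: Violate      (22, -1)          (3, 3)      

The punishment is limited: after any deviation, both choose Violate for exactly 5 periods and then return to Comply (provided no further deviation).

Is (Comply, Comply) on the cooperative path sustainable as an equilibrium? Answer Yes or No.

No

Comparing payoff streams over the 6 periods until play realigns: cooperate → 9(1+ρ+…+ρ^5); deviate → 22 + 3(ρ+…+ρ^5).
Cooperation is sustained iff (9−3)(ρ+…+ρ^5) ≥ 22−9.
ρ+…+ρ^5 = 1/7·(1−(1/7)^5)/(1−1/7) = 0.1667, and (22−9)/(9−3) = 2.1667.
0.1667 < 2.1667, so cooperation is not sustainable.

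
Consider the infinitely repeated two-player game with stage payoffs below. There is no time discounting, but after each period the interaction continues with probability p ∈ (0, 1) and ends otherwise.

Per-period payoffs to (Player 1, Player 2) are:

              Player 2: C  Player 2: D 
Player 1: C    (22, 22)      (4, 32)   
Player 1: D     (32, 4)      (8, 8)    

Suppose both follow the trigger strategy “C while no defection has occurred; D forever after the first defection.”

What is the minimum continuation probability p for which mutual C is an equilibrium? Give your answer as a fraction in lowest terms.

With no time discounting, the continuation probability p plays the role of the discount factor.
Grim-trigger IC: 22/(1−p) ≥ 32 + 8p/(1−p) ⇒ p ≥ (32−22)/(32−8) = 5/12.

5/12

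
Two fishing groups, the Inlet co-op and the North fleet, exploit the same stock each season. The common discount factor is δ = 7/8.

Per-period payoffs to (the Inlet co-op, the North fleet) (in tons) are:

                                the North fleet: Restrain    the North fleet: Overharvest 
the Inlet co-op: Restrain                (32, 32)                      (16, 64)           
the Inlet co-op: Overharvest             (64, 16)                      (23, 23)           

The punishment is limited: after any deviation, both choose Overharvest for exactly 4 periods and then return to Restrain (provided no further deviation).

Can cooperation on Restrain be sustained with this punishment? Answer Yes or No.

No

Comparing payoff streams over the 5 periods until play realigns: cooperate → 32(1+δ+…+δ^4); deviate → 64 + 23(δ+…+δ^4).
Cooperation is sustained iff (32−23)(δ+…+δ^4) ≥ 64−32.
δ+…+δ^4 = 7/8·(1−(7/8)^4)/(1−7/8) = 2.8967, and (64−32)/(32−23) = 3.5556.
2.8967 < 3.5556, so cooperation is not sustainable.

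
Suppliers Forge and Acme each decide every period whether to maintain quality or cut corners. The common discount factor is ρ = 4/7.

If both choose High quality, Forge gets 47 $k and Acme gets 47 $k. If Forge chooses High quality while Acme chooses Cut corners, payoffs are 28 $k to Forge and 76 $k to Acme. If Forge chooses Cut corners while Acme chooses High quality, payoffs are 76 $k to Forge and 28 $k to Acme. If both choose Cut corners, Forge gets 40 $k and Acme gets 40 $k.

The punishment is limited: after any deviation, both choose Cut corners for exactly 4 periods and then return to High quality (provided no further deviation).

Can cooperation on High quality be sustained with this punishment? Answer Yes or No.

No

IC: ρ+…+ρ^4 ≥ (76−47)/(47−40) = 29/7.
At ρ = 4/7: partial sum = 1.1912 < 4.1429. Cooperation not sustainable.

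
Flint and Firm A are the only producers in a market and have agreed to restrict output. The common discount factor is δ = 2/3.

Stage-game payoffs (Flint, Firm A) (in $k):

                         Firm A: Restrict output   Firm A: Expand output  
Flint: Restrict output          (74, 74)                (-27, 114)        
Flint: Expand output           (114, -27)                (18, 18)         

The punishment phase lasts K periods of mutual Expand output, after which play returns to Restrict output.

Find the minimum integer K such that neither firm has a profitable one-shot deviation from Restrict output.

IC: δ(1−δ^K)/(1−δ) ≥ (114−74)/(74−18) = 5/7.
With δ = 2/3: need 1 − δ^K ≥ 5/7·(1−2/3)/(2/3), i.e. δ^K ≤ 0.6429.
Since (2/3)^1 = 0.6667 and (2/3)^2 = 0.4444, the smallest such K is 2.

2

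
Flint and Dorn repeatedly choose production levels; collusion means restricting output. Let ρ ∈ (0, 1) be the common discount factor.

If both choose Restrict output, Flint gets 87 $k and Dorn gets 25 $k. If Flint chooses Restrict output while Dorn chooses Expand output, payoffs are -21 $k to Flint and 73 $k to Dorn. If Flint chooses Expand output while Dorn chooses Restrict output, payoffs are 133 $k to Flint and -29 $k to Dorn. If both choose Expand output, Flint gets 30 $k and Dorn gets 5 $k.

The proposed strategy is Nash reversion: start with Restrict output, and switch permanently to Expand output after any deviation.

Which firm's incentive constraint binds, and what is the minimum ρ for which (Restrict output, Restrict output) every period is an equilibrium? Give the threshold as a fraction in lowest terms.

Dorn; ρ ≥ 12/17

For Flint: deviation gain 133−87 = 46, per-period punishment loss 87−30 = 57. IC gives ρ ≥ 46/103.
For Dorn: gain 48, loss 20 per period, so ρ ≥ 48/68 = 12/17.
The tighter constraint is Dorn's, so cooperation needs ρ ≥ 12/17.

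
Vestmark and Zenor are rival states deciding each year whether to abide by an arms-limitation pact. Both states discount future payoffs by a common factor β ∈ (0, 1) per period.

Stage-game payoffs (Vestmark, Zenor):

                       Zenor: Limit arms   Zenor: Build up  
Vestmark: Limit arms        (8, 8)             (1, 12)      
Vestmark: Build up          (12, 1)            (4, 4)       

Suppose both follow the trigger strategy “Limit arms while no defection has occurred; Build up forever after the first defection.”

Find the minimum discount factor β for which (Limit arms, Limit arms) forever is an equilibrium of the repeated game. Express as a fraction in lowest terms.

Cooperation forever yields 8 each period: 8/(1−β).
Deviating yields 12 once, then 4 forever: 12 + 4β/(1−β).
No profitable deviation requires 8/(1−β) ≥ 12 + 4β/(1−β).
Multiplying by (1−β): 8 ≥ 12(1−β) + 4β = 12 − 8β.
So 8β ≥ 4, i.e. β ≥ 4/8 = 1/2.

1/2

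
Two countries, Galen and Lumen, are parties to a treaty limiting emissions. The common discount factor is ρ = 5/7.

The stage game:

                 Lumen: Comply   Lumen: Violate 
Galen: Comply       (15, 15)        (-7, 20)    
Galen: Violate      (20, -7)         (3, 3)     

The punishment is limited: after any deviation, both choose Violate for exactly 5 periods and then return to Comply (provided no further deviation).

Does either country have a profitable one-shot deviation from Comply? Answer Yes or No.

No

IC: ρ+…+ρ^5 ≥ (20−15)/(15−3) = 5/12.
At ρ = 5/7: partial sum = 2.0352 ≥ 0.4167. Cooperation sustainable.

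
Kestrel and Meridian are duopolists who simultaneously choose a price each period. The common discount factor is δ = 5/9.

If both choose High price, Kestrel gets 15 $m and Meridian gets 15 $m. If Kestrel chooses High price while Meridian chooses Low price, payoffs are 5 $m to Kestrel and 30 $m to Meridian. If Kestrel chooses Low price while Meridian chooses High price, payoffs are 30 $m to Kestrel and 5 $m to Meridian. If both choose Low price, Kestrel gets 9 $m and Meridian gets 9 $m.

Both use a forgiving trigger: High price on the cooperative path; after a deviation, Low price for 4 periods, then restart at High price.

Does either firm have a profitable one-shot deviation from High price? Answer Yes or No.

Yes

IC: δ+…+δ^4 ≥ (30−15)/(15−9) = 5/2.
At δ = 5/9: partial sum = 1.1309 < 2.5000. Cooperation not sustainable.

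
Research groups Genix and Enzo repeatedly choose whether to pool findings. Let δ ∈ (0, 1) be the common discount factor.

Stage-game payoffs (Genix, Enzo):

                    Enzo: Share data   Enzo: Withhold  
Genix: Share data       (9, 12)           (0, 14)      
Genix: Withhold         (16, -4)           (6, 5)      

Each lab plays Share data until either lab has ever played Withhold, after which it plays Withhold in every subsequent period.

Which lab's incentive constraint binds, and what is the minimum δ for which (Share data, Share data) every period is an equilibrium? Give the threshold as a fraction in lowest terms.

Genix; δ ≥ 7/10

Genix: cooperation gives 9 each period; deviation gives 16 once then 6 forever.
  9/(1−δ) ≥ 16 + 6δ/(1−δ) ⇒ δ ≥ 7/10.
Enzo: cooperation gives 12 each period; deviation gives 14 once then 5 forever.
  δ ≥ 2/9.
Both must hold, so the binding constraint is Genix's: δ ≥ 7/10.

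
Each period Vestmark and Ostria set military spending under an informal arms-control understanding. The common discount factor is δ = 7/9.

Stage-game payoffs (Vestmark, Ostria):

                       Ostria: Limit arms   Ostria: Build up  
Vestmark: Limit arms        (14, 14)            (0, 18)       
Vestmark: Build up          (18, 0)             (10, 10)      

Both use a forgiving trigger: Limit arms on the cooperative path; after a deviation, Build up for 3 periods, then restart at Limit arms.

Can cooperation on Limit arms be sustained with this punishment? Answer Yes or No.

Yes

A one-shot deviation gives 18 now, then 10 for 3 periods, then back to 14.
Gain from deviating: (18−14) today; loss: (14−10) in each of the next 3 periods.
No-deviation condition: (14−10)(δ+…+δ^3) ≥ 18−14, i.e. δ+…+δ^3 ≥ 1.
At δ = 7/9: δ+…+δ^3 = 1.8532 ≥ 1.0000.
So cooperation is sustainable.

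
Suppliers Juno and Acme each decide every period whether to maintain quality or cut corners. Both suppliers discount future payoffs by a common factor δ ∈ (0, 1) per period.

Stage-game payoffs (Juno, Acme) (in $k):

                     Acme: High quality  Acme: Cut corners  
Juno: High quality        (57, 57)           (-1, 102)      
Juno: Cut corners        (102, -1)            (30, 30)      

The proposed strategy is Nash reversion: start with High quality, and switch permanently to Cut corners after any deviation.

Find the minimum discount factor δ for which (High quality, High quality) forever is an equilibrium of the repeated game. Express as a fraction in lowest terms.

5/8

57/(1−δ) ≥ 102 + 30δ/(1−δ)
57 ≥ 102 − 72δ
δ ≥ 45/72 = 5/8.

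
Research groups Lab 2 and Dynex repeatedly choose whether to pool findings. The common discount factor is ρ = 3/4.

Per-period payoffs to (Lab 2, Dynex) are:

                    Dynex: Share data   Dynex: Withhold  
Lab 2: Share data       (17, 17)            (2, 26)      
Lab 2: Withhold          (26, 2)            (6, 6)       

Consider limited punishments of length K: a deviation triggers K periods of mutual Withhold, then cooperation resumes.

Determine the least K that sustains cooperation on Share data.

2

IC: ρ(1−ρ^K)/(1−ρ) ≥ (26−17)/(17−6) = 9/11.
With ρ = 3/4: need 1 − ρ^K ≥ 9/11·(1−3/4)/(3/4), i.e. ρ^K ≤ 0.7273.
Since (3/4)^1 = 0.7500 and (3/4)^2 = 0.5625, the smallest such K is 2.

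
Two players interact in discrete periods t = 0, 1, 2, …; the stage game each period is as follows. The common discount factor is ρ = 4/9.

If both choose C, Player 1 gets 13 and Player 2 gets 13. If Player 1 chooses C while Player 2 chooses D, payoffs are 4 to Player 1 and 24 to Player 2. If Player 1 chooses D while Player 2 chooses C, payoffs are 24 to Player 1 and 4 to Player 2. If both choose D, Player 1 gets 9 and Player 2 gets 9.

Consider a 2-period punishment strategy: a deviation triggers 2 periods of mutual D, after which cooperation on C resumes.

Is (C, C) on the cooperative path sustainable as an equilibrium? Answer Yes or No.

No

IC: ρ+…+ρ^2 ≥ (24−13)/(13−9) = 11/4.
At ρ = 4/9: partial sum = 0.6420 < 2.7500. Cooperation not sustainable.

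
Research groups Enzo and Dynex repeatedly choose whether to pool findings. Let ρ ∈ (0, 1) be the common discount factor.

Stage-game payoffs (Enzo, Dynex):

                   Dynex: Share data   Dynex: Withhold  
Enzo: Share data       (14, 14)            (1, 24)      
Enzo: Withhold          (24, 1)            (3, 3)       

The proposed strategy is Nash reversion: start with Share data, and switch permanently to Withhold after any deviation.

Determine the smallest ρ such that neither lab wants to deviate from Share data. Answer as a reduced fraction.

10/21

14/(1−ρ) ≥ 24 + 3ρ/(1−ρ)
14 ≥ 24 − 21ρ
ρ ≥ 10/21.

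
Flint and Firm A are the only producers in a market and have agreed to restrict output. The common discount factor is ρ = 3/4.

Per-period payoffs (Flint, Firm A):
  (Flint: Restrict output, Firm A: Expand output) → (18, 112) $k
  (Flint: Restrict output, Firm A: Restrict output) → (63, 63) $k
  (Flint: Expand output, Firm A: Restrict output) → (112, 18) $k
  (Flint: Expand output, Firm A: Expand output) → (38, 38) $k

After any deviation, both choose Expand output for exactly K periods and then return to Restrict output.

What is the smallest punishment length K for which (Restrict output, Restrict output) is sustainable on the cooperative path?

Need Σ_{k=1}^{K} ρ^k ≥ (112−63)/(63−38) = 1.9600 at ρ = 3/4.
At K = 3 the sum is 1.7344 < 1.9600; at K = 4 it is 2.0508 ≥ 1.9600.
So the minimum punishment length is K = 4.

4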